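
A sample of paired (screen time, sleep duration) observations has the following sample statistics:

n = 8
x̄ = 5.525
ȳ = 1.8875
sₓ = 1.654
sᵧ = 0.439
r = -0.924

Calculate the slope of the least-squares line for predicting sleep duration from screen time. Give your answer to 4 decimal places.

b = r · sᵧ/sₓ = -0.924 · 0.439/1.654 = -0.245245

-0.2452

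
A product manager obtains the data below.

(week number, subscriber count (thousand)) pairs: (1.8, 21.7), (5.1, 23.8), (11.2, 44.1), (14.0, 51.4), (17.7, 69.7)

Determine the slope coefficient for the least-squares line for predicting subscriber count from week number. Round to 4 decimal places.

n = 5, Σx = 49.8, Σy = 210.7, Σxy = 2607.65, Σx² = 663.98
Sxx = Σx² − (Σx)²/n = 663.98 − 496.008 = 167.972
Sxy = Σxy − (Σx)(Σy)/n = 2607.65 − 2098.572 = 509.078
b = Sxy/Sxx = 509.078/167.972 = 3.030731

3.0307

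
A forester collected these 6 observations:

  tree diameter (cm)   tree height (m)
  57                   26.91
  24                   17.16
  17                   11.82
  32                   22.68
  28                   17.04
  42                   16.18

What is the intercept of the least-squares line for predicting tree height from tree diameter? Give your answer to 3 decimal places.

8.731

n = 6, Σx = 200, Σy = 111.79, Σxy = 4029.09, Σx² = 7686
Sxx = Σx² − (Σx)²/n = 7686 − 6666.666667 = 1019.333333
Sxy = Σxy − (Σx)(Σy)/n = 4029.09 − 3726.333333 = 302.756667
b = Sxy/Sxx = 302.756667/1019.333333 = 0.297014
a = ȳ − b·x̄ = 18.631667 − 0.297014·33.333333 = 8.731187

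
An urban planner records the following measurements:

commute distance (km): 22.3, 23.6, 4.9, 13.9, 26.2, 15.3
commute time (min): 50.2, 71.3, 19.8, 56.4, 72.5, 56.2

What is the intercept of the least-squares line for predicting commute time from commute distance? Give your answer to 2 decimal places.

16.69

n = 6, Σx = 106.2, Σy = 326.4, Σxy = 6442.48, Σx² = 2192
Sxx = Σx² − (Σx)²/n = 2192 − 1879.74 = 312.26
Sxy = Σxy − (Σx)(Σy)/n = 6442.48 − 5777.28 = 665.2
b = Sxy/Sxx = 665.2/312.26 = 2.130276
a = ȳ − b·x̄ = 54.4 − 2.130276·17.7 = 16.694114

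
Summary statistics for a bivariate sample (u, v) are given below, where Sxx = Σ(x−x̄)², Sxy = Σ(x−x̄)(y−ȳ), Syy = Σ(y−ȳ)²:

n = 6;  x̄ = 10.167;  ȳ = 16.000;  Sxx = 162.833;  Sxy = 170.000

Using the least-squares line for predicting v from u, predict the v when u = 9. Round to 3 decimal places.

b = Sxy/Sxx = 170/162.833 = 1.044014
a = ȳ − b·x̄ = 16 − 1.044014·10.167 = 5.385505
ŷ(9) = a + b·9 = 5.385505 + 1.044014·9 = 14.781635

14.782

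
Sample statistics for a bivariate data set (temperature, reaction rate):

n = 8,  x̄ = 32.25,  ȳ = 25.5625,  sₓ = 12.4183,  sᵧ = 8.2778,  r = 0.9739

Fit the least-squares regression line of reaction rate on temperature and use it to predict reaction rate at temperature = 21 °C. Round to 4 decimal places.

b = r · sᵧ/sₓ = 0.9739 · 8.2778/12.4183 = 0.649183
a = ȳ − b·x̄ = 25.5625 − 0.649183·32.25 = 4.626348
ŷ(21) = a + b·21 = 4.626348 + 0.649183·21 = 18.259191

18.2592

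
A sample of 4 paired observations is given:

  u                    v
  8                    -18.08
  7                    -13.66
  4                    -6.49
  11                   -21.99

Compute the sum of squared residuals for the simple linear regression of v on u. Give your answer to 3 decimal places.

5.041

n = 4, Σx = 30, Σy = -60.22, Σxy = -508.11, Σx² = 250, Σy² = 1039.1622
Sxx = Σx² − (Σx)²/n = 250 − 225 = 25
Sxy = Σxy − (Σx)(Σy)/n = -508.11 − (-451.65) = -56.46
Syy = Σy² − (Σy)²/n = 1039.1622 − 906.6121 = 132.5501
b = Sxy/Sxx = -56.46/25 = -2.2584
SSE = Syy − b·Sxy = 132.5501 − (-2.2584)·(-56.46) = 5.040836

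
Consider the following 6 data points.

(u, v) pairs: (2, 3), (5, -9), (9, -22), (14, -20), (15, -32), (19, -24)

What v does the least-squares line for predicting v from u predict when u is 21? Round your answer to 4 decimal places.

-34.2978

n = 6, Σx = 64, Σy = -104, Σxy = -1453, Σx² = 892
Sxx = Σx² − (Σx)²/n = 892 − 682.666667 = 209.333333
Sxy = Σxy − (Σx)(Σy)/n = -1453 − (-1109.333333) = -343.666667
b = Sxy/Sxx = -343.666667/209.333333 = -1.641720
a = ȳ − b·x̄ = -17.333333 − (-1.641720)·10.666667 = 0.178344
ŷ(21) = a + b·21 = 0.178344 + (-1.641720)·21 = -34.297771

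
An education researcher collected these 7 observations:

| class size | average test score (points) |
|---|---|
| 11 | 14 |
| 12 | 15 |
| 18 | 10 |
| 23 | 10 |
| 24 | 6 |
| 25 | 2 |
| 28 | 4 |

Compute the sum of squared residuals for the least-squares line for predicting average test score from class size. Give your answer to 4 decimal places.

23.9223

n = 7, Σx = 141, Σy = 61, Σxy = 1050, Σx² = 3103, Σy² = 677
Sxx = Σx² − (Σx)²/n = 3103 − 2840.142857 = 262.857143
Sxy = Σxy − (Σx)(Σy)/n = 1050 − 1228.714286 = -178.714286
Syy = Σy² − (Σy)²/n = 677 − 531.571429 = 145.428571
b = Sxy/Sxx = -178.714286/262.857143 = -0.679891
SSE = Syy − b·Sxy = 145.428571 − (-0.679891)·(-178.714286) = 23.922283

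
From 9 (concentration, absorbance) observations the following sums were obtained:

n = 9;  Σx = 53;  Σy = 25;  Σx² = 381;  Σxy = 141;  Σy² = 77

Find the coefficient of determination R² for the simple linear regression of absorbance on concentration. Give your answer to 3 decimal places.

Sxx = Σx² − (Σx)²/n = 381 − 312.111111 = 68.888889
Sxy = Σxy − (Σx)(Σy)/n = 141 − 147.222222 = -6.222222
Syy = Σy² − (Σy)²/n = 77 − 69.444444 = 7.555556
R² = Sxy²/(Sxx·Syy) = (-6.222222)²/(68.888889·7.555556) = 0.074383

0.074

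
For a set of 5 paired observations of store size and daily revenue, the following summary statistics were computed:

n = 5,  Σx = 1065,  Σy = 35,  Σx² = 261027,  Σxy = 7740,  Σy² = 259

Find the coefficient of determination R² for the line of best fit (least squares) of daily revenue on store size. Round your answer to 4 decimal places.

0.1697

Sxx = Σx² − (Σx)²/n = 261027 − 226845 = 34182
Sxy = Σxy − (Σx)(Σy)/n = 7740 − 7455 = 285
Syy = Σy² − (Σy)²/n = 259 − 245 = 14
R² = Sxy²/(Sxx·Syy) = (285)²/(34182·14) = 0.169732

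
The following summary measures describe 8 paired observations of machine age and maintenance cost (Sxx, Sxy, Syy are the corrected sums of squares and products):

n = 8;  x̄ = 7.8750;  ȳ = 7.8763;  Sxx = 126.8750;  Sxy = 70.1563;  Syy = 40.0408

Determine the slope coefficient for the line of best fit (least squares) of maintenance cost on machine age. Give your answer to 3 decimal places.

0.553

b = Sxy/Sxx = 70.1563/126.875 = 0.552956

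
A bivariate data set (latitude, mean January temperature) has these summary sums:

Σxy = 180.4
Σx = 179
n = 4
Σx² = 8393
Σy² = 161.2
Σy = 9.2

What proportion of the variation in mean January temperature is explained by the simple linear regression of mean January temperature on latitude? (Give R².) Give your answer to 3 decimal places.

Sxx = Σx² − (Σx)²/n = 8393 − 8010.25 = 382.75
Sxy = Σxy − (Σx)(Σy)/n = 180.4 − 411.7 = -231.3
Syy = Σy² − (Σy)²/n = 161.2 − 21.16 = 140.04
R² = Sxy²/(Sxx·Syy) = (-231.3)²/(382.75·140.04) = 0.998123

0.998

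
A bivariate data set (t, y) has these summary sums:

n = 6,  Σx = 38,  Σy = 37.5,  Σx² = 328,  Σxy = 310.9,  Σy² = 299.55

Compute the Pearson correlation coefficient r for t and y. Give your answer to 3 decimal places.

Sxx = Σx² − (Σx)²/n = 328 − 240.666667 = 87.333333
Sxy = Σxy − (Σx)(Σy)/n = 310.9 − 237.5 = 73.4
Syy = Σy² − (Σy)²/n = 299.55 − 234.375 = 65.175
r = Sxy/√(Sxx·Syy) = 73.4/√(5691.95) = 73.4/75.445013 = 0.972894

0.973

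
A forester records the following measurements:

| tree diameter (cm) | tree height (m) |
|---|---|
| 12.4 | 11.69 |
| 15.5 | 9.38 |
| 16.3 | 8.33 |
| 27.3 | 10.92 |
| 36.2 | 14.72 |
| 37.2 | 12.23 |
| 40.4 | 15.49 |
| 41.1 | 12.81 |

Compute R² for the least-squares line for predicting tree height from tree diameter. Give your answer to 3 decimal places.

0.601

n = 8, Σx = 226.4, Σy = 95.57, Σxy = 2864.348, Σx² = 7420.64, Σy² = 1183.5633
Sxx = Σx² − (Σx)²/n = 7420.64 − 6407.12 = 1013.52
Sxy = Σxy − (Σx)(Σy)/n = 2864.348 − 2704.631 = 159.717
Syy = Σy² − (Σy)²/n = 1183.5633 − 1141.703113 = 41.860188
R² = Sxy²/(Sxx·Syy) = (159.717)²/(1013.52·41.860188) = 0.601269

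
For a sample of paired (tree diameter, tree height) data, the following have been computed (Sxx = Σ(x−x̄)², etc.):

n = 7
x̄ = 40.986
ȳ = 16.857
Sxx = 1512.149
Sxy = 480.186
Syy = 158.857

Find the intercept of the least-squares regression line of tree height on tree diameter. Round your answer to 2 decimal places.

3.84

b = Sxy/Sxx = 480.186/1512.149 = 0.317552
a = ȳ − b·x̄ = 16.857 − 0.317552·40.986 = 3.841812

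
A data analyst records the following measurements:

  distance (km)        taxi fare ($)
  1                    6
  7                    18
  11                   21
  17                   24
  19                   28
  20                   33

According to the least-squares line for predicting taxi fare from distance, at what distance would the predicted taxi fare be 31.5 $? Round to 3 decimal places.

20.748

n = 6, Σx = 75, Σy = 130, Σxy = 1963, Σx² = 1221
Sxx = Σx² − (Σx)²/n = 1221 − 937.5 = 283.5
Sxy = Σxy − (Σx)(Σy)/n = 1963 − 1625 = 338
b = Sxy/Sxx = 338/283.5 = 1.192240
a = ȳ − b·x̄ = 21.666667 − 1.192240·12.5 = 6.763668
Set a + b·x = 31.5: x = (31.5 − 6.763668) / 1.192240 = 20.747781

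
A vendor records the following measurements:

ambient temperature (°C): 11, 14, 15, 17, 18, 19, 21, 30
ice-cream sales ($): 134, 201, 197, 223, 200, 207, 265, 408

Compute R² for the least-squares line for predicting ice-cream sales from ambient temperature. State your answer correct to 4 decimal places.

0.9297

n = 8, Σx = 145, Σy = 1835, Σxy = 36372, Σx² = 2857, Σy² = 466433
Sxx = Σx² − (Σx)²/n = 2857 − 2628.125 = 228.875
Sxy = Σxy − (Σx)(Σy)/n = 36372 − 33259.375 = 3112.625
Syy = Σy² − (Σy)²/n = 466433 − 420903.125 = 45529.875
R² = Sxy²/(Sxx·Syy) = (3112.625)²/(228.875·45529.875) = 0.929734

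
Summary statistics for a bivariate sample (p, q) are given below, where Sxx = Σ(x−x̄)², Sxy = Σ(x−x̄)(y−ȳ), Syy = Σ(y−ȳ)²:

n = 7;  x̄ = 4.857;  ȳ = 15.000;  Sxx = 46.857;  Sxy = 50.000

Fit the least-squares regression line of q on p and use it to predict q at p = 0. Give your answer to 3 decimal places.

9.817

b = Sxy/Sxx = 50/46.857 = 1.067076
a = ȳ − b·x̄ = 15 − 1.067076·4.857 = 9.817210
ŷ(0) = a + b·0 = 9.817210 + 1.067076·0 = 9.817210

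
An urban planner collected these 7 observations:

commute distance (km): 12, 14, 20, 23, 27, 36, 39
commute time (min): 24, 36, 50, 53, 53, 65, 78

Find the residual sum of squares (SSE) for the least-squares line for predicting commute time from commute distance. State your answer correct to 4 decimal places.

144.9285

n = 7, Σx = 171, Σy = 359, Σxy = 9824, Σx² = 4815, Σy² = 20299
Sxx = Σx² − (Σx)²/n = 4815 − 4177.285714 = 637.714286
Sxy = Σxy − (Σx)(Σy)/n = 9824 − 8769.857143 = 1054.142857
Syy = Σy² − (Σy)²/n = 20299 − 18411.571429 = 1887.428571
b = Sxy/Sxx = 1054.142857/637.714286 = 1.653002
SSE = Syy − b·Sxy = 1887.428571 − 1.653002·1054.142857 = 144.928539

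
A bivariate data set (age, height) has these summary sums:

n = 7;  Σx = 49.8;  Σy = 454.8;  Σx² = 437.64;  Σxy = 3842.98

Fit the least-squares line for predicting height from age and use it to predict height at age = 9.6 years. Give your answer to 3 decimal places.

Sxx = Σx² − (Σx)²/n = 437.64 − 354.291429 = 83.348571
Sxy = Σxy − (Σx)(Σy)/n = 3842.98 − 3235.577143 = 607.402857
b = Sxy/Sxx = 607.402857/83.348571 = 7.287502
a = ȳ − b·x̄ = 64.971429 − 7.287502·7.114286 = 13.126059
ŷ(9.6) = a + b·9.6 = 13.126059 + 7.287502·9.6 = 83.086076

83.086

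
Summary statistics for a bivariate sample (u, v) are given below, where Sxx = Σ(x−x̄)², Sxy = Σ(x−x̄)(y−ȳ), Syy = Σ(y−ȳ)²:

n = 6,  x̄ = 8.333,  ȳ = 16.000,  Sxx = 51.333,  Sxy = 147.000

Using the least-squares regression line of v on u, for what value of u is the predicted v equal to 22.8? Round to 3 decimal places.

10.708

b = Sxy/Sxx = 147/51.333 = 2.863655
a = ȳ − b·x̄ = 16 − 2.863655·8.333 = -7.862837
Set a + b·x = 22.8: x = (22.8 − (-7.862837)) / 2.863655 = 10.707588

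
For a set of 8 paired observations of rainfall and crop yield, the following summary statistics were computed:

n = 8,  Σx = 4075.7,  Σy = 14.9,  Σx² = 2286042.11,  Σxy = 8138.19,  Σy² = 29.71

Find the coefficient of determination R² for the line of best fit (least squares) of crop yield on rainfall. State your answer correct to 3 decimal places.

Sxx = Σx² − (Σx)²/n = 2286042.11 − 2076416.31125 = 209625.79875
Sxy = Σxy − (Σx)(Σy)/n = 8138.19 − 7590.99125 = 547.19875
Syy = Σy² − (Σy)²/n = 29.71 − 27.75125 = 1.95875
R² = Sxy²/(Sxx·Syy) = (547.19875)²/(209625.79875·1.95875) = 0.729233

0.729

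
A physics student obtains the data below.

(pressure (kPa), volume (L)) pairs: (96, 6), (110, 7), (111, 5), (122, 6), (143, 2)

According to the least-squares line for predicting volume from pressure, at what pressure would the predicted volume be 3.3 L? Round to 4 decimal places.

138.0749

n = 5, Σx = 582, Σy = 26, Σxy = 2919, Σx² = 68970
Sxx = Σx² − (Σx)²/n = 68970 − 67744.8 = 1225.2
Sxy = Σxy − (Σx)(Σy)/n = 2919 − 3026.4 = -107.4
b = Sxy/Sxx = -107.4/1225.2 = -0.087659
a = ȳ − b·x̄ = 5.2 − (-0.087659)·116.4 = 15.403526
Set a + b·x = 3.3: x = (3.3 − 15.403526) / (-0.087659) = 138.074860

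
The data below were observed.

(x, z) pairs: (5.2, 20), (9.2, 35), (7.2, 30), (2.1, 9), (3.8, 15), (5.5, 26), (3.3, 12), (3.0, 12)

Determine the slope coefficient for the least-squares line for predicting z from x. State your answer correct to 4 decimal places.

3.9396

n = 8, Σx = 39.3, Σy = 159, Σxy = 936.5, Σx² = 232.51
Sxx = Σx² − (Σx)²/n = 232.51 − 193.06125 = 39.44875
Sxy = Σxy − (Σx)(Σy)/n = 936.5 − 781.0875 = 155.4125
b = Sxy/Sxx = 155.4125/39.44875 = 3.939605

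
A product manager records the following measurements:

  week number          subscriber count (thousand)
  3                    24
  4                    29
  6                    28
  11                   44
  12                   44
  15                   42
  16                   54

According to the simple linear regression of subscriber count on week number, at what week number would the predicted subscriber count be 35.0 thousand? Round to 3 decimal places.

8.117

n = 7, Σx = 67, Σy = 265, Σxy = 2862, Σx² = 807
Sxx = Σx² − (Σx)²/n = 807 − 641.285714 = 165.714286
Sxy = Σxy − (Σx)(Σy)/n = 2862 − 2536.428571 = 325.571429
b = Sxy/Sxx = 325.571429/165.714286 = 1.964655
a = ȳ − b·x̄ = 37.857143 − 1.964655·9.571429 = 19.052586
Set a + b·x = 35.0: x = (35.0 − 19.052586) / 1.964655 = 8.117157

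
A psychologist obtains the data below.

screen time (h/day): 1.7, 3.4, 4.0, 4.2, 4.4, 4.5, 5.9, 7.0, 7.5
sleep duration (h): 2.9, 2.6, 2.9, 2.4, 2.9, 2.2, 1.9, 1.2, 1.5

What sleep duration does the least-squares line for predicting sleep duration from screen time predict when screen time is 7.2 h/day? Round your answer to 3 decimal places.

n = 9, Σx = 42.6, Σy = 20.5, Σxy = 88.97, Σx² = 227.76
Sxx = Σx² − (Σx)²/n = 227.76 − 201.64 = 26.12
Sxy = Σxy − (Σx)(Σy)/n = 88.97 − 97.033333 = -8.063333
b = Sxy/Sxx = -8.063333/26.12 = -0.308703
a = ȳ − b·x̄ = 2.277778 − (-0.308703)·4.733333 = 3.738974
ŷ(7.2) = a + b·7.2 = 3.738974 + (-0.308703)·7.2 = 1.516309

1.516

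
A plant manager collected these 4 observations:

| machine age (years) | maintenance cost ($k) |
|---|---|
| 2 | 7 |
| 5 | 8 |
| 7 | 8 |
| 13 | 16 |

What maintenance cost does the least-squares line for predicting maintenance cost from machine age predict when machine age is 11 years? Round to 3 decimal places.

n = 4, Σx = 27, Σy = 39, Σxy = 318, Σx² = 247
Sxx = Σx² − (Σx)²/n = 247 − 182.25 = 64.75
Sxy = Σxy − (Σx)(Σy)/n = 318 − 263.25 = 54.75
b = Sxy/Sxx = 54.75/64.75 = 0.845560
a = ȳ − b·x̄ = 9.75 − 0.845560·6.75 = 4.042471
ŷ(11) = a + b·11 = 4.042471 + 0.845560·11 = 13.343629

13.344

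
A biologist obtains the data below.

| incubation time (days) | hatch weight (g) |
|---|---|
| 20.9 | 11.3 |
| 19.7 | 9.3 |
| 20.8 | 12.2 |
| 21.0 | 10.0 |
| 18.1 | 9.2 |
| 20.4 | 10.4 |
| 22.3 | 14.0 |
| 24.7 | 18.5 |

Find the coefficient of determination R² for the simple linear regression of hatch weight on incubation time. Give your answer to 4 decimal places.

n = 8, Σx = 167.9, Σy = 94.9, Σxy = 2030.97, Σx² = 3549.69, Σy² = 1194.07
Sxx = Σx² − (Σx)²/n = 3549.69 − 3523.80125 = 25.88875
Sxy = Σxy − (Σx)(Σy)/n = 2030.97 − 1991.71375 = 39.25625
Syy = Σy² − (Σy)²/n = 1194.07 − 1125.75125 = 68.31875
R² = Sxy²/(Sxx·Syy) = (39.25625)²/(25.88875·68.31875) = 0.871298

0.8713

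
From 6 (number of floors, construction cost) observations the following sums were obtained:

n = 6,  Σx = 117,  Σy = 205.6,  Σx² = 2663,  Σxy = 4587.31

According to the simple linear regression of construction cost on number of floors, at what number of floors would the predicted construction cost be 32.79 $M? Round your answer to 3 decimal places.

Sxx = Σx² − (Σx)²/n = 2663 − 2281.5 = 381.5
Sxy = Σxy − (Σx)(Σy)/n = 4587.31 − 4009.2 = 578.11
b = Sxy/Sxx = 578.11/381.5 = 1.515360
a = ȳ − b·x̄ = 34.266667 − 1.515360·19.5 = 4.717138
Set a + b·x = 32.79: x = (32.79 − 4.717138) / 1.515360 = 18.525534

18.526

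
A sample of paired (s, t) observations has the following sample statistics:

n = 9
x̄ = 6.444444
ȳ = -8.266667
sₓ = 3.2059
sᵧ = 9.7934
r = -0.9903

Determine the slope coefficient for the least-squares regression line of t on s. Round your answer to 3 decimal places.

-3.025

b = r · sᵧ/sₓ = -0.9903 · 9.7934/3.2059 = -3.025174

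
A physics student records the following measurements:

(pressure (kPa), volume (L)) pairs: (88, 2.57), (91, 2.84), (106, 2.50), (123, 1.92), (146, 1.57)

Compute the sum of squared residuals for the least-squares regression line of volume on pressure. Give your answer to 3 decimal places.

0.082

n = 5, Σx = 554, Σy = 11.4, Σxy = 1214.98, Σx² = 63706, Σy² = 27.0718
Sxx = Σx² − (Σx)²/n = 63706 − 61383.2 = 2322.8
Sxy = Σxy − (Σx)(Σy)/n = 1214.98 − 1263.12 = -48.14
Syy = Σy² − (Σy)²/n = 27.0718 − 25.992 = 1.0798
b = Sxy/Sxx = -48.14/2322.8 = -0.020725
SSE = Syy − b·Sxy = 1.0798 − (-0.020725)·(-48.14) = 0.082099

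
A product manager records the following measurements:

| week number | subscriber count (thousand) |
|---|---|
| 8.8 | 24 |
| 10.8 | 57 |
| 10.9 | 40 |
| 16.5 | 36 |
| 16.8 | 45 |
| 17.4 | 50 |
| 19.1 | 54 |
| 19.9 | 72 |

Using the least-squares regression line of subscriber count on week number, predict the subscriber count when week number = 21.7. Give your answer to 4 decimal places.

61.5423

n = 8, Σx = 120.2, Σy = 378, Σxy = 5947, Σx² = 1930.96
Sxx = Σx² − (Σx)²/n = 1930.96 − 1806.005 = 124.955
Sxy = Σxy − (Σx)(Σy)/n = 5947 − 5679.45 = 267.55
b = Sxy/Sxx = 267.55/124.955 = 2.141171
a = ȳ − b·x̄ = 47.25 − 2.141171·15.025 = 15.078908
ŷ(21.7) = a + b·21.7 = 15.078908 + 2.141171·21.7 = 61.542315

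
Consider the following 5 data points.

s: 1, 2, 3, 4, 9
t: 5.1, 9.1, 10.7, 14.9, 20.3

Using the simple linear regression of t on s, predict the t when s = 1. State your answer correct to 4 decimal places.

7.0175

n = 5, Σx = 19, Σy = 60.1, Σxy = 297.7, Σx² = 111
Sxx = Σx² − (Σx)²/n = 111 − 72.2 = 38.8
Sxy = Σxy − (Σx)(Σy)/n = 297.7 − 228.38 = 69.32
b = Sxy/Sxx = 69.32/38.8 = 1.786598
a = ȳ − b·x̄ = 12.02 − 1.786598·3.8 = 5.230928
ŷ(1) = a + b·1 = 5.230928 + 1.786598·1 = 7.017526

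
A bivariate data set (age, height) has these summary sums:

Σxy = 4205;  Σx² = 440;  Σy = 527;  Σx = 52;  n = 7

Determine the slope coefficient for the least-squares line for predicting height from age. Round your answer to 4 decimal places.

5.4016

Sxx = Σx² − (Σx)²/n = 440 − 386.285714 = 53.714286
Sxy = Σxy − (Σx)(Σy)/n = 4205 − 3914.857143 = 290.142857
b = Sxy/Sxx = 290.142857/53.714286 = 5.401596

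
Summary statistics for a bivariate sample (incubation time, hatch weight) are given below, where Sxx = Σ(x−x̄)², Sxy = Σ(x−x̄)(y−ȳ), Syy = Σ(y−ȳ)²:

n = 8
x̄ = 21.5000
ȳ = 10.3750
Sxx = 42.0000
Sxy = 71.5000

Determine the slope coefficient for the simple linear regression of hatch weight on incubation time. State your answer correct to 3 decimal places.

b = Sxy/Sxx = 71.5/42 = 1.702381

1.702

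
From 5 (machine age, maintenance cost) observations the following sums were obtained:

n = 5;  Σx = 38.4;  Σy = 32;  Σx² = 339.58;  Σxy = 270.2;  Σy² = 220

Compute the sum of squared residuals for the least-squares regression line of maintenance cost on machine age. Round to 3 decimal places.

1.828

Sxx = Σx² − (Σx)²/n = 339.58 − 294.912 = 44.668
Sxy = Σxy − (Σx)(Σy)/n = 270.2 − 245.76 = 24.44
Syy = Σy² − (Σy)²/n = 220 − 204.8 = 15.2
b = Sxy/Sxx = 24.44/44.668 = 0.547148
SSE = Syy − b·Sxy = 15.2 − 0.547148·24.44 = 1.827707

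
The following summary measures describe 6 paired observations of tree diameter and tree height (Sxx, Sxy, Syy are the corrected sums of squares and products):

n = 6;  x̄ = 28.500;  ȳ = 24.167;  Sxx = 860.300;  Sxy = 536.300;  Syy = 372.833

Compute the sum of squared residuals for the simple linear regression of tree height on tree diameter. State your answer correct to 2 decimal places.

b = Sxy/Sxx = 536.3/860.3 = 0.623387
SSE = Syy − b·Sxy = 372.833 − 0.623387·536.3 = 38.510450

38.51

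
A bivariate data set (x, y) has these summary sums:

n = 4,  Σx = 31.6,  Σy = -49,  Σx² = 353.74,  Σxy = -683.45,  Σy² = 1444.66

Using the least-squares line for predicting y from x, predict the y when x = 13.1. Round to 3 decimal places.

Sxx = Σx² − (Σx)²/n = 353.74 − 249.64 = 104.1
Sxy = Σxy − (Σx)(Σy)/n = -683.45 − (-387.1) = -296.35
b = Sxy/Sxx = -296.35/104.1 = -2.846782
a = ȳ − b·x̄ = -12.25 − (-2.846782)·7.9 = 10.239577
ŷ(13.1) = a + b·13.1 = 10.239577 + (-2.846782)·13.1 = -27.053266

-27.053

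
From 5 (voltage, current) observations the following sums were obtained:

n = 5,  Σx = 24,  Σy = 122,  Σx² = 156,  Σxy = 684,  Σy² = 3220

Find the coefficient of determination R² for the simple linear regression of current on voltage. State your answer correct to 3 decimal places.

0.976

Sxx = Σx² − (Σx)²/n = 156 − 115.2 = 40.8
Sxy = Σxy − (Σx)(Σy)/n = 684 − 585.6 = 98.4
Syy = Σy² − (Σy)²/n = 3220 − 2976.8 = 243.2
R² = Sxy²/(Sxx·Syy) = (98.4)²/(40.8·243.2) = 0.975813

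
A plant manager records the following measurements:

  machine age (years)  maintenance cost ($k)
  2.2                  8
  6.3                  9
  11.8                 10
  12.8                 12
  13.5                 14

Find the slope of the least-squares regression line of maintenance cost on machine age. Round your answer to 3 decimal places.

n = 5, Σx = 46.6, Σy = 53, Σxy = 534.9, Σx² = 529.86
Sxx = Σx² − (Σx)²/n = 529.86 − 434.312 = 95.548
Sxy = Σxy − (Σx)(Σy)/n = 534.9 − 493.96 = 40.94
b = Sxy/Sxx = 40.94/95.548 = 0.428476

0.428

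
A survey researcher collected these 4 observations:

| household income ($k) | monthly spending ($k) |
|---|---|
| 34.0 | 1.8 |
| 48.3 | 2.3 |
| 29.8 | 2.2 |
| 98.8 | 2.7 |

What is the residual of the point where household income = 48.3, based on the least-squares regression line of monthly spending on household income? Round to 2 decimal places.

n = 4, Σx = 210.9, Σy = 9, Σxy = 504.61, Σx² = 14138.37
Sxx = Σx² − (Σx)²/n = 14138.37 − 11119.7025 = 3018.6675
Sxy = Σxy − (Σx)(Σy)/n = 504.61 − 474.525 = 30.085
b = Sxy/Sxx = 30.085/3018.6675 = 0.009966
a = ȳ − b·x̄ = 2.25 − 0.009966·52.725 = 1.724526
ŷ(48.3) = 1.724526 + 0.009966·48.3 = 2.205899
residual = y − ŷ = 2.3 − 2.205899 = 0.094101

0.09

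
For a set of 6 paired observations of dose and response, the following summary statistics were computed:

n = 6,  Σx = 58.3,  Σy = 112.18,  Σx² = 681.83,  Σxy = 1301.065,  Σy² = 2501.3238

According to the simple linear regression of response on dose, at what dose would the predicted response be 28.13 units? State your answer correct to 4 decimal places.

Sxx = Σx² − (Σx)²/n = 681.83 − 566.481667 = 115.348333
Sxy = Σxy − (Σx)(Σy)/n = 1301.065 − 1090.015667 = 211.049333
b = Sxy/Sxx = 211.049333/115.348333 = 1.829670
a = ȳ − b·x̄ = 18.696667 − 1.829670·9.716667 = 0.918378
Set a + b·x = 28.13: x = (28.13 − 0.918378) / 1.829670 = 14.872425

14.8724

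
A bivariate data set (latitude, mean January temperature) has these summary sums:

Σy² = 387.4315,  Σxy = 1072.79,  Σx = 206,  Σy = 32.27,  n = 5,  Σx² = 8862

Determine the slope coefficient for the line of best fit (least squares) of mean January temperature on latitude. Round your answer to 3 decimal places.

Sxx = Σx² − (Σx)²/n = 8862 − 8487.2 = 374.8
Sxy = Σxy − (Σx)(Σy)/n = 1072.79 − 1329.524 = -256.734
b = Sxy/Sxx = -256.734/374.8 = -0.684989

-0.685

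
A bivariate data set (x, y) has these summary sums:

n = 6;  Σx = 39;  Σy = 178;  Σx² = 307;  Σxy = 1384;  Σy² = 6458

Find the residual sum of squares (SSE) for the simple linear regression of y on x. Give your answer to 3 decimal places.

214.174

Sxx = Σx² − (Σx)²/n = 307 − 253.5 = 53.5
Sxy = Σxy − (Σx)(Σy)/n = 1384 − 1157 = 227
Syy = Σy² − (Σy)²/n = 6458 − 5280.666667 = 1177.333333
b = Sxy/Sxx = 227/53.5 = 4.242991
SSE = Syy − b·Sxy = 1177.333333 − 4.242991·227 = 214.174455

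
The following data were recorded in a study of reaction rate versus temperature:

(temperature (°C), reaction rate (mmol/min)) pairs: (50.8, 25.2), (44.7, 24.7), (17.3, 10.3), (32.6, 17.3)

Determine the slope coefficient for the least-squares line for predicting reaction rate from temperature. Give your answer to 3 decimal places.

0.472

n = 4, Σx = 145.4, Σy = 77.5, Σxy = 3126.42, Σx² = 5940.78
Sxx = Σx² − (Σx)²/n = 5940.78 − 5285.29 = 655.49
Sxy = Σxy − (Σx)(Σy)/n = 3126.42 − 2817.125 = 309.295
b = Sxy/Sxx = 309.295/655.49 = 0.471853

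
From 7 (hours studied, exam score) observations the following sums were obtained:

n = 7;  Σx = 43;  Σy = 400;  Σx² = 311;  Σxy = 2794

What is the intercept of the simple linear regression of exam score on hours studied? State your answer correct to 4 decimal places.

Sxx = Σx² − (Σx)²/n = 311 − 264.142857 = 46.857143
Sxy = Σxy − (Σx)(Σy)/n = 2794 − 2457.142857 = 336.857143
b = Sxy/Sxx = 336.857143/46.857143 = 7.189024
a = ȳ − b·x̄ = 57.142857 − 7.189024·6.142857 = 12.981707

12.9817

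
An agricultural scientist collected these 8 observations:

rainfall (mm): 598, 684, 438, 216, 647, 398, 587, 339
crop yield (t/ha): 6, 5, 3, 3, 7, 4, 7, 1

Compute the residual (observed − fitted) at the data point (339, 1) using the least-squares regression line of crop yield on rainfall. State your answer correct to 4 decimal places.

-1.9801

n = 8, Σx = 3907, Σy = 36, Σxy = 19539, Σx² = 2100463
Sxx = Σx² − (Σx)²/n = 2100463 − 1908081.125 = 192381.875
Sxy = Σxy − (Σx)(Σy)/n = 19539 − 17581.5 = 1957.5
b = Sxy/Sxx = 1957.5/192381.875 = 0.010175
a = ȳ − b·x̄ = 4.5 − 0.010175·488.375 = -0.469252
ŷ(339) = -0.469252 + 0.010175·339 = 2.980098
residual = y − ŷ = 1 − 2.980098 = -1.980098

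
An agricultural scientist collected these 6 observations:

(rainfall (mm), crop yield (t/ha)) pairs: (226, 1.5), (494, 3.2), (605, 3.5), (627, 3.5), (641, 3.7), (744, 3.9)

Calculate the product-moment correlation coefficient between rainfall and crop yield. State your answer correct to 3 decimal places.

0.979

n = 6, Σx = 3337, Σy = 19.3, Σxy = 11505.1, Σx² = 2018683, Σy² = 65.89
Sxx = Σx² − (Σx)²/n = 2018683 − 1855928.166667 = 162754.833333
Sxy = Σxy − (Σx)(Σy)/n = 11505.1 − 10734.016667 = 771.083333
Syy = Σy² − (Σy)²/n = 65.89 − 62.081667 = 3.808333
r = Sxy/√(Sxx·Syy) = 771.083333/√(619824.656944) = 771.083333/787.289437 = 0.979415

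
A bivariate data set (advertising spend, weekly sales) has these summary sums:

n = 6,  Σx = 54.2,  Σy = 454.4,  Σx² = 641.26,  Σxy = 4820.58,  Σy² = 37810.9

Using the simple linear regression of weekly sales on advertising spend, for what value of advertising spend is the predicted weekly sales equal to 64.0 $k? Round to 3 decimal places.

Sxx = Σx² − (Σx)²/n = 641.26 − 489.606667 = 151.653333
Sxy = Σxy − (Σx)(Σy)/n = 4820.58 − 4104.746667 = 715.833333
b = Sxy/Sxx = 715.833333/151.653333 = 4.720195
a = ȳ − b·x̄ = 75.733333 − 4.720195·9.033333 = 33.094237
Set a + b·x = 64.0: x = (64.0 − 33.094237) / 4.720195 = 6.547560

6.548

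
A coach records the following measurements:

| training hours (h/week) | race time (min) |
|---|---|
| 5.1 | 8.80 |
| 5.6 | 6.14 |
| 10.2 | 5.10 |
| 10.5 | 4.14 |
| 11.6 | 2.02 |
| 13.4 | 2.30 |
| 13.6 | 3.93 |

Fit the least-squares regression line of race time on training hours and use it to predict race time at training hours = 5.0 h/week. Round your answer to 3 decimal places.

n = 7, Σx = 70, Σy = 32.43, Σxy = 282.454, Σx² = 770.74
Sxx = Σx² − (Σx)²/n = 770.74 − 700 = 70.74
Sxy = Σxy − (Σx)(Σy)/n = 282.454 − 324.3 = -41.846
b = Sxy/Sxx = -41.846/70.74 = -0.591547
a = ȳ − b·x̄ = 4.632857 − (-0.591547)·10 = 10.548322
ŷ(5.0) = a + b·5.0 = 10.548322 + (-0.591547)·5 = 7.590590

7.591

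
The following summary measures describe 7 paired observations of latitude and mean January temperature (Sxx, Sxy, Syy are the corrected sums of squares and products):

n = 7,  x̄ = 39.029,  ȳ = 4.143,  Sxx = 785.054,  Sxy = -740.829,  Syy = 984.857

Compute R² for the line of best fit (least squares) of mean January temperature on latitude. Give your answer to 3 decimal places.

0.710

R² = Sxy²/(Sxx·Syy) = (-740.829)²/(785.054·984.857) = 0.709845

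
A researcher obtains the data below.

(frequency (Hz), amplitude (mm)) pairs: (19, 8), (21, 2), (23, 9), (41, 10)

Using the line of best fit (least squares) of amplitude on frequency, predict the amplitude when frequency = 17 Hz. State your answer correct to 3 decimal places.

5.584

n = 4, Σx = 104, Σy = 29, Σxy = 811, Σx² = 3012
Sxx = Σx² − (Σx)²/n = 3012 − 2704 = 308
Sxy = Σxy − (Σx)(Σy)/n = 811 − 754 = 57
b = Sxy/Sxx = 57/308 = 0.185065
a = ȳ − b·x̄ = 7.25 − 0.185065·26 = 2.438312
ŷ(17) = a + b·17 = 2.438312 + 0.185065·17 = 5.584416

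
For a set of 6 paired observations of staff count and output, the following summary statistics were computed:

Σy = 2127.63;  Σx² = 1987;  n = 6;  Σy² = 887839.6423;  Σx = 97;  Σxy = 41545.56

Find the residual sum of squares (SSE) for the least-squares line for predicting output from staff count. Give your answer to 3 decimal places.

11350.522

Sxx = Σx² − (Σx)²/n = 1987 − 1568.166667 = 418.833333
Sxy = Σxy − (Σx)(Σy)/n = 41545.56 − 34396.685 = 7148.875
Syy = Σy² − (Σy)²/n = 887839.6423 − 754468.23615 = 133371.40615
b = Sxy/Sxx = 7148.875/418.833333 = 17.068544
SSE = Syy − b·Sxy = 133371.40615 − 17.068544·7148.875 = 11350.521712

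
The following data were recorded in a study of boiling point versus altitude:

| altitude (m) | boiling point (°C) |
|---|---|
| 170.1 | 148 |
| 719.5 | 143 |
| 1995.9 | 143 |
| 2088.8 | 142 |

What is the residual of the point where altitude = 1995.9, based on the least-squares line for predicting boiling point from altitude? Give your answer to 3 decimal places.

n = 4, Σx = 4974.3, Σy = 576, Σxy = 710086.6, Σx² = 8893316.51
Sxx = Σx² − (Σx)²/n = 8893316.51 − 6185915.1225 = 2707401.3875
Sxy = Σxy − (Σx)(Σy)/n = 710086.6 − 716299.2 = -6212.6
b = Sxy/Sxx = -6212.6/2707401.3875 = -0.002295
a = ȳ − b·x̄ = 144 − (-0.002295)·1243.575 = 146.853598
ŷ(1995.9) = 146.853598 + (-0.002295)·1995.9 = 142.273660
residual = y − ŷ = 143 − 142.273660 = 0.726340

0.726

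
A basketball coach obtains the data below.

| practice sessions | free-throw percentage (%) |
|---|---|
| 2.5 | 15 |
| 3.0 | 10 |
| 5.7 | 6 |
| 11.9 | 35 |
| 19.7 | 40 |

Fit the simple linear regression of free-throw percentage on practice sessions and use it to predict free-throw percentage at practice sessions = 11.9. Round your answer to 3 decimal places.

n = 5, Σx = 42.8, Σy = 106, Σxy = 1306.2, Σx² = 577.44
Sxx = Σx² − (Σx)²/n = 577.44 − 366.368 = 211.072
Sxy = Σxy − (Σx)(Σy)/n = 1306.2 − 907.36 = 398.84
b = Sxy/Sxx = 398.84/211.072 = 1.889592
a = ȳ − b·x̄ = 21.2 − 1.889592·8.56 = 5.025091
ŷ(11.9) = a + b·11.9 = 5.025091 + 1.889592·11.9 = 27.511238

27.511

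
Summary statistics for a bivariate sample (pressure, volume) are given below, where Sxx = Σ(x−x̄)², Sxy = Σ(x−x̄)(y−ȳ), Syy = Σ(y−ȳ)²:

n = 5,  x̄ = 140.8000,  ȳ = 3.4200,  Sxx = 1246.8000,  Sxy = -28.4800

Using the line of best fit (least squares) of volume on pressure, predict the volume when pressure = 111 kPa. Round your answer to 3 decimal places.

4.101

b = Sxy/Sxx = -28.48/1246.8 = -0.022842
a = ȳ − b·x̄ = 3.42 − (-0.022842)·140.8 = 6.636221
ŷ(111) = a + b·111 = 6.636221 + (-0.022842)·111 = 4.100706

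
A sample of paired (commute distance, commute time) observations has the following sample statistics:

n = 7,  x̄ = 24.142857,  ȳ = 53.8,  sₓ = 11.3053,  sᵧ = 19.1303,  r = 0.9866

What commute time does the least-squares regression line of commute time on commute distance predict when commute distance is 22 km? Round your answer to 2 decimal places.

50.22

b = r · sᵧ/sₓ = 0.9866 · 19.1303/11.3053 = 1.669478
a = ȳ − b·x̄ = 53.8 − 1.669478·24.142857 = 13.494022
ŷ(22) = a + b·22 = 13.494022 + 1.669478·22 = 50.222547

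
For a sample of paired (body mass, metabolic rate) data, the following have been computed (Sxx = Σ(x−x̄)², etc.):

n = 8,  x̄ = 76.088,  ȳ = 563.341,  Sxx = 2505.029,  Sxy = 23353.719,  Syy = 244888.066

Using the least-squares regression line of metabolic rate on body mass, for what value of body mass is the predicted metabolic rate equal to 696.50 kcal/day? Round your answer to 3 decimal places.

90.371

b = Sxy/Sxx = 23353.719/2505.029 = 9.322734
a = ȳ − b·x̄ = 563.341 − 9.322734·76.088 = -146.007184
Set a + b·x = 696.50: x = (696.50 − (-146.007184)) / 9.322734 = 90.371256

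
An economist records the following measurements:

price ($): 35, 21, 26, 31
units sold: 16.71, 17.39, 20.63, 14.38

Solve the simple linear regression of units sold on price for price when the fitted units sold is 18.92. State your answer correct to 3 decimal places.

19.226

n = 4, Σx = 113, Σy = 69.11, Σxy = 1932.2, Σx² = 3303
Sxx = Σx² − (Σx)²/n = 3303 − 3192.25 = 110.75
Sxy = Σxy − (Σx)(Σy)/n = 1932.2 − 1952.3575 = -20.1575
b = Sxy/Sxx = -20.1575/110.75 = -0.182009
a = ȳ − b·x̄ = 17.2775 − (-0.182009)·28.25 = 22.419255
Set a + b·x = 18.92: x = (18.92 − 22.419255) / (-0.182009) = 19.225722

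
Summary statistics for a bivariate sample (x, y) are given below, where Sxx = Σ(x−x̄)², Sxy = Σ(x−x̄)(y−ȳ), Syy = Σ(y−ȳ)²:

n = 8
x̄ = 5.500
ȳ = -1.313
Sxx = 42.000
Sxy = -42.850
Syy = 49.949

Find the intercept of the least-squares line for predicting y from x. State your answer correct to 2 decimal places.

b = Sxy/Sxx = -42.85/42 = -1.020238
a = ȳ − b·x̄ = -1.313 − (-1.020238)·5.5 = 4.298310

4.30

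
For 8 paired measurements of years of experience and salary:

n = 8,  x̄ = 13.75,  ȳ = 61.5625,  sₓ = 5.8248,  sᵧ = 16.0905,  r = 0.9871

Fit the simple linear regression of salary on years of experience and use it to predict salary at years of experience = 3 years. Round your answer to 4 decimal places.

b = r · sᵧ/sₓ = 0.9871 · 16.0905/5.8248 = 2.726777
a = ȳ − b·x̄ = 61.5625 − 2.726777·13.75 = 24.069312
ŷ(3) = a + b·3 = 24.069312 + 2.726777·3 = 32.249644

32.2496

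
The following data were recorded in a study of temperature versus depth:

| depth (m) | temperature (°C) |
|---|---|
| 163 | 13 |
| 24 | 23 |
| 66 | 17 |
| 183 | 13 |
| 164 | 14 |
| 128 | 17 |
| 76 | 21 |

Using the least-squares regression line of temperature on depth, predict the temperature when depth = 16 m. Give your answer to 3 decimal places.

22.839

n = 7, Σx = 804, Σy = 118, Σxy = 12240, Σx² = 114046
Sxx = Σx² − (Σx)²/n = 114046 − 92345.142857 = 21700.857143
Sxy = Σxy − (Σx)(Σy)/n = 12240 − 13553.142857 = -1313.142857
b = Sxy/Sxx = -1313.142857/21700.857143 = -0.060511
a = ȳ − b·x̄ = 16.857143 − (-0.060511)·114.857143 = 23.807276
ŷ(16) = a + b·16 = 23.807276 + (-0.060511)·16 = 22.839098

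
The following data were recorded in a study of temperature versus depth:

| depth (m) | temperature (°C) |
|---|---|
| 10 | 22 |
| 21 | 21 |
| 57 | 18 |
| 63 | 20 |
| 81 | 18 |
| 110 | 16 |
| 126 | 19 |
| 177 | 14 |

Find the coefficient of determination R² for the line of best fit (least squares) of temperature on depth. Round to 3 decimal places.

n = 8, Σx = 645, Σy = 148, Σxy = 11037, Σx² = 73625, Σy² = 2786
Sxx = Σx² − (Σx)²/n = 73625 − 52003.125 = 21621.875
Sxy = Σxy − (Σx)(Σy)/n = 11037 − 11932.5 = -895.5
Syy = Σy² − (Σy)²/n = 2786 − 2738 = 48
R² = Sxy²/(Sxx·Syy) = (-895.5)²/(21621.875·48) = 0.772675

0.773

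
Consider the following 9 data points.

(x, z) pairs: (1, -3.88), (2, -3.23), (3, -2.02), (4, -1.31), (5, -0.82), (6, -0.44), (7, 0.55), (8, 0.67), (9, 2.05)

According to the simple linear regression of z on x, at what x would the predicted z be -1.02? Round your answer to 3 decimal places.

n = 9, Σx = 45, Σy = -8.43, Σxy = -0.72, Σx² = 285
Sxx = Σx² − (Σx)²/n = 285 − 225 = 60
Sxy = Σxy − (Σx)(Σy)/n = -0.72 − (-42.15) = 41.43
b = Sxy/Sxx = 41.43/60 = 0.6905
a = ȳ − b·x̄ = -0.936667 − 0.6905·5 = -4.389167
Set a + b·x = -1.02: x = (-1.02 − (-4.389167)) / 0.6905 = 4.879315

4.879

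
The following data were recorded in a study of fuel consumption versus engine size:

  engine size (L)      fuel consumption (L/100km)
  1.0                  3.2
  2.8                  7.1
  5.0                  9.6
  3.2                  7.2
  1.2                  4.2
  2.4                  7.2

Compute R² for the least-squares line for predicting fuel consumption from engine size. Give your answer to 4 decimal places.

0.9194

n = 6, Σx = 15.6, Σy = 38.5, Σxy = 116.44, Σx² = 51.28, Σy² = 274.13
Sxx = Σx² − (Σx)²/n = 51.28 − 40.56 = 10.72
Sxy = Σxy − (Σx)(Σy)/n = 116.44 − 100.1 = 16.34
Syy = Σy² − (Σy)²/n = 274.13 − 247.041667 = 27.088333
R² = Sxy²/(Sxx·Syy) = (16.34)²/(10.72·27.088333) = 0.919448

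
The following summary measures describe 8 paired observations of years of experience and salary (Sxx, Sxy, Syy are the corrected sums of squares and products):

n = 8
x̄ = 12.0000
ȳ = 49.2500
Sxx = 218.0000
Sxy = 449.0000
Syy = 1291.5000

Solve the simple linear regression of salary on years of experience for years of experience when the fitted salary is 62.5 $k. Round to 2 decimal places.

18.43

b = Sxy/Sxx = 449/218 = 2.059633
a = ȳ − b·x̄ = 49.25 − 2.059633·12 = 24.534404
Set a + b·x = 62.5: x = (62.5 − 24.534404) / 2.059633 = 18.433185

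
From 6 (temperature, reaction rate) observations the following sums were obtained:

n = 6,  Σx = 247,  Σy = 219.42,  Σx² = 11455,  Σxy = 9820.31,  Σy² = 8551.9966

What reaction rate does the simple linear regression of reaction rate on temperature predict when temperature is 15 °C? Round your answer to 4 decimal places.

Sxx = Σx² − (Σx)²/n = 11455 − 10168.166667 = 1286.833333
Sxy = Σxy − (Σx)(Σy)/n = 9820.31 − 9032.79 = 787.52
b = Sxy/Sxx = 787.52/1286.833333 = 0.611983
a = ȳ − b·x̄ = 36.57 − 0.611983·41.166667 = 11.376704
ŷ(15) = a + b·15 = 11.376704 + 0.611983·15 = 20.556447

20.5564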